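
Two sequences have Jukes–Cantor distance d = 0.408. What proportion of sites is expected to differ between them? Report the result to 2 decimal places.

0.31

p = (3/4)(1 − e^(−4d/3)) = 0.75 × (1 − e^(-0.544)) = 0.75 × (1 − 0.580422) = 0.314684.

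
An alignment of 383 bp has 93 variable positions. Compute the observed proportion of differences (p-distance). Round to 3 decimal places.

p = 93/383 = 0.242819… ≈ 0.243 (to 3 d.p.).

0.243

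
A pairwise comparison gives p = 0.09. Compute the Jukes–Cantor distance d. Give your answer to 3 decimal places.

0.096

d = −(3/4) ln(1 − 4p/3) = −0.75 ln(1 − 0.12) = −0.75 ln(0.88)
  = −0.75 × (-0.127833) = 0.095875 substitutions/site.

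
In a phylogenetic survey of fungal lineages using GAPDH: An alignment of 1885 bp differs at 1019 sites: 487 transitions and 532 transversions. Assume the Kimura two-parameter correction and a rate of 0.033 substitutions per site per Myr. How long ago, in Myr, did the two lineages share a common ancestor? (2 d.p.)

P = 487/1885 ≈ 0.258355 and Q = 532/1885 ≈ 0.282228.
Under the Kimura two-parameter model, d = −½ ln(1 − 2P − Q) − ¼ ln(1 − 2Q).
1 − 2P − Q = 0.201062, giving −½ ln(0.201062) = 0.802071.
1 − 2Q = 0.435544, giving −¼ ln(0.435544) = 0.207790.
d = 0.802071 + 0.207790 = 1.009861.
Under a molecular clock d = 2μt, so t = d/(2μ) = 1.009861 / (2 × 0.033) = 15.30 Myr.

15.30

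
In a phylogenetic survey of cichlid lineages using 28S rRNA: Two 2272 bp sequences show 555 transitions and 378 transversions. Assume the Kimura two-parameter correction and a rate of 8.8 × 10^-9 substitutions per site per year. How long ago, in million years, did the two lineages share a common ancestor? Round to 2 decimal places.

35.97

P = 555/2272 ≈ 0.244278 and Q = 378/2272 ≈ 0.166373.
Under the Kimura two-parameter model, d = −½ ln(1 − 2P − Q) − ¼ ln(1 − 2Q).
1 − 2P − Q = 0.345071, giving −½ ln(0.345071) = 0.532003.
1 − 2Q = 0.667254, giving −¼ ln(0.667254) = 0.101146.
d = 0.532003 + 0.101146 = 0.633149.
Under a molecular clock d = 2μt, so t = d/(2μ) = 0.633149 / (2 × 8.8 × 10^-9) = 35.97 million years.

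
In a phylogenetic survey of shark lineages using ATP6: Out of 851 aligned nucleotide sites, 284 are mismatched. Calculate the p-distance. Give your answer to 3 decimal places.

0.334

p = 284/851 = 0.333725… ≈ 0.334 (to 3 d.p.).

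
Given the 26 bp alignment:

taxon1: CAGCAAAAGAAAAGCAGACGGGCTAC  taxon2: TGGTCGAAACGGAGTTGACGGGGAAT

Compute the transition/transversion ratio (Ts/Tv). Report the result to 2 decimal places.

Transitions are A↔G and C↔T; transversions are all other mismatches.
Transitions: 9. Transversions: 5.
R = 9/5 = 1.80.

1.80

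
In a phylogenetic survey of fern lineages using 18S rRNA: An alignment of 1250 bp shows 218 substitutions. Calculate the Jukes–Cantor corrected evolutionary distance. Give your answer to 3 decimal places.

0.198

p = 218/1250 = 0.1744.
d = −(3/4) ln(1 − 4p/3) = −0.75 ln(1 − 0.232533) = −0.75 ln(0.767467)
  = −0.75 × (-0.264660) = 0.198495 substitutions/site.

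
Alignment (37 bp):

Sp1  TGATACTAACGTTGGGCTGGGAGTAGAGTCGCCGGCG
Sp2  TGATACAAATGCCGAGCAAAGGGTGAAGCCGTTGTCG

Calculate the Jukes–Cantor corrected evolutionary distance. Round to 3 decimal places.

0.583

The sequences differ at 15 of 37 sites, so p = 15/37 ≈ 0.405405.
d = −(3/4) ln(1 − 4p/3) = −0.75 ln(1 − 0.54054) = −0.75 ln(0.45946)
  = −0.75 × (-0.777703) = 0.583277 substitutions/site.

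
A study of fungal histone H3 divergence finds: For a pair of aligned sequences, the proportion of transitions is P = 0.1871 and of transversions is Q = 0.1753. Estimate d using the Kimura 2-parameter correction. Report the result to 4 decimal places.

0.5066

Under the Kimura two-parameter model, d = −½ ln(1 − 2P − Q) − ¼ ln(1 − 2Q).
1 − 2P − Q = 0.4505, giving −½ ln(0.4505) = 0.398699.
1 − 2Q = 0.6494, giving −¼ ln(0.6494) = 0.107927.
d = 0.398699 + 0.107927 = 0.506626.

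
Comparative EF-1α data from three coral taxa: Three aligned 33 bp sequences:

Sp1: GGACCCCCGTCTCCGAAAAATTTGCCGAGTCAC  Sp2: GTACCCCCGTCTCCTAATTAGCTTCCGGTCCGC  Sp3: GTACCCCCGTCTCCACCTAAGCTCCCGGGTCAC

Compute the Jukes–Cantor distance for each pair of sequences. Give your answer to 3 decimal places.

Sp1–Sp2: 11/33 sites differ → p ≈ 0.333333, d = −0.75 ln(1 − 0.444444) = 0.440839 ≈ 0.441.
Sp1–Sp3: 9/33 sites differ → p ≈ 0.272727, d = −0.75 ln(1 − 0.363636) = 0.338988 ≈ 0.339.
Sp2–Sp3: 8/33 sites differ → p ≈ 0.242424, d = −0.75 ln(1 − 0.323232) = 0.292820 ≈ 0.293.

d(Sp1,Sp2) = 0.441, d(Sp1,Sp3) = 0.339, d(Sp2,Sp3) = 0.293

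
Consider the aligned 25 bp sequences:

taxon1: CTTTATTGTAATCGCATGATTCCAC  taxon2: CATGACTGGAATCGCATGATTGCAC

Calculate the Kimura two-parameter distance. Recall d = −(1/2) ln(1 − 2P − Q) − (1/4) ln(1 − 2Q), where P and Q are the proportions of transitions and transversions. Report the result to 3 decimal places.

0.234

Of 25 sites, 1 differences are transitions and 4 are transversions, so P = 1/25 = 0.04 and Q = 4/25 = 0.16.
Under the Kimura two-parameter model, d = −½ ln(1 − 2P − Q) − ¼ ln(1 − 2Q).
1 − 2P − Q = 0.76, giving −½ ln(0.76) = 0.137218.
1 − 2Q = 0.68, giving −¼ ln(0.68) = 0.096416.
d = 0.137218 + 0.096416 = 0.233634.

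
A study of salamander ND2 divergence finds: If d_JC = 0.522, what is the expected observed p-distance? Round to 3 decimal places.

p = (3/4)(1 − e^(−4d/3)) = 0.75 × (1 − e^(-0.696)) = 0.75 × (1 − 0.498576) = 0.376068.

0.376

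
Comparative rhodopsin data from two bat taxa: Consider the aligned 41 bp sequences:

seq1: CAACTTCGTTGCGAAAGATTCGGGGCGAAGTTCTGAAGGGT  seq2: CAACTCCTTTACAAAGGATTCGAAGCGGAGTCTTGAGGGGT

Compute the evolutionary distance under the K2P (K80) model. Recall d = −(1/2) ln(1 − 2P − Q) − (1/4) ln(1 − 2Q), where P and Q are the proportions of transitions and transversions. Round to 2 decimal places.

0.37

Of 41 sites, 10 differences are transitions and 1 are transversions, so P = 10/41 ≈ 0.243902 and Q = 1/41 ≈ 0.02439.
Under the Kimura two-parameter model, d = −½ ln(1 − 2P − Q) − ¼ ln(1 − 2Q).
1 − 2P − Q = 0.487806, giving −½ ln(0.487806) = 0.358919.
1 − 2Q = 0.95122, giving −¼ ln(0.95122) = 0.012502.
d = 0.358919 + 0.012502 = 0.371421.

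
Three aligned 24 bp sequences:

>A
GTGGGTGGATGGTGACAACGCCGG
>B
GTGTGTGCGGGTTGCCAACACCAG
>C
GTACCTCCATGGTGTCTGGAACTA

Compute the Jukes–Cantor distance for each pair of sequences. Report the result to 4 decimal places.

A–B: 8/24 sites differ → p ≈ 0.333333, d = −0.75 ln(1 − 0.444444) = 0.440839 ≈ 0.4408.
A–C: 13/24 sites differ → p ≈ 0.541667, d = −0.75 ln(1 − 0.722223) = 0.960702 ≈ 0.9607.
B–C: 14/24 sites differ → p ≈ 0.583333, d = −0.75 ln(1 − 0.777777) = 1.128055 ≈ 1.1281.

d(A,B) = 0.4408, d(A,C) = 0.9607, d(B,C) = 1.1281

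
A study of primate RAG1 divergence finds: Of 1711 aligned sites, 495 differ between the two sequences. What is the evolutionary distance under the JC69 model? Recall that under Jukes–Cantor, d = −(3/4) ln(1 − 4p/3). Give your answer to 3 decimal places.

0.366

p = 495/1711 ≈ 0.289305.
d = −(3/4) ln(1 − 4p/3) = −0.75 ln(1 − 0.38574) = −0.75 ln(0.61426)
  = −0.75 × (-0.487337) = 0.365503 substitutions/site.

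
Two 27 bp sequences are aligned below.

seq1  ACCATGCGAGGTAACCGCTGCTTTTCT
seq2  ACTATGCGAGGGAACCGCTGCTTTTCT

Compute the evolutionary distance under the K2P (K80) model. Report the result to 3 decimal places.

Of 27 sites, 1 differences are transitions and 1 are transversions, so P = 1/27 ≈ 0.037037 and Q = 1/27 ≈ 0.037037.
Under the Kimura two-parameter model, d = −½ ln(1 − 2P − Q) − ¼ ln(1 − 2Q).
1 − 2P − Q = 0.888889, giving −½ ln(0.888889) = 0.058891.
1 − 2Q = 0.925926, giving −¼ ln(0.925926) = 0.019240.
d = 0.058891 + 0.019240 = 0.078131.

0.078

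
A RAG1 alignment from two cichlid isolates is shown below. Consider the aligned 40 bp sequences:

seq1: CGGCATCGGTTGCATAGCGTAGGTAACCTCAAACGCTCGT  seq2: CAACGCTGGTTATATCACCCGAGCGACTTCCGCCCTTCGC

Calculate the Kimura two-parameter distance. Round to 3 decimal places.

1.916

Of 40 sites, 17 differences are transitions and 5 are transversions, so P = 17/40 = 0.425 and Q = 5/40 = 0.125.
Under the Kimura two-parameter model, d = −½ ln(1 − 2P − Q) − ¼ ln(1 − 2Q).
1 − 2P − Q = 0.025, giving −½ ln(0.025) = 1.844440.
1 − 2Q = 0.75, giving −¼ ln(0.75) = 0.071921.
d = 1.844440 + 0.071921 = 1.916361.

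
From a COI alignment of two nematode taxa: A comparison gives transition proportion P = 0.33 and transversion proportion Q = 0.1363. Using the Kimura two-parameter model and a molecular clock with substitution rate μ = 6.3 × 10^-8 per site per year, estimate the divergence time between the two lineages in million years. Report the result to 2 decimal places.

Under the Kimura two-parameter model, d = −½ ln(1 − 2P − Q) − ¼ ln(1 − 2Q).
1 − 2P − Q = 0.2037, giving −½ ln(0.2037) = 0.795553.
1 − 2Q = 0.7274, giving −¼ ln(0.7274) = 0.079570.
d = 0.795553 + 0.079570 = 0.875123.
Under a molecular clock d = 2μt, so t = d/(2μ) = 0.875123 / (2 × 6.3 × 10^-8) = 6.95 million years.

6.95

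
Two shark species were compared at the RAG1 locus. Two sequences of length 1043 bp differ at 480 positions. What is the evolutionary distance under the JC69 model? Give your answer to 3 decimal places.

p = 480/1043 ≈ 0.460211.
d = −(3/4) ln(1 − 4p/3) = −0.75 ln(1 − 0.613615) = −0.75 ln(0.386385)
  = −0.75 × (-0.950921) = 0.713191 substitutions/site.

0.713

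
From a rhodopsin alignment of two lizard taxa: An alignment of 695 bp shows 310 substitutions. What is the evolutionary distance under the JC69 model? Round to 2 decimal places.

p = 310/695 ≈ 0.446043.
d = −(3/4) ln(1 − 4p/3) = −0.75 ln(1 − 0.594724) = −0.75 ln(0.405276)
  = −0.75 × (-0.903187) = 0.677390 substitutions/site.

0.68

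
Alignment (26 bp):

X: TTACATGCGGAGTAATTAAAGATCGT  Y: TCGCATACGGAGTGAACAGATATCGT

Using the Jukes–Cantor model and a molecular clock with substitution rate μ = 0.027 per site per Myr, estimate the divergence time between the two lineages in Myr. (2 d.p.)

7.33

The sequences differ at 8 of 26 sites (2, 3, 7, 14, 16, 17, 19, 21), so p = 8/26 ≈ 0.307692.
d = −(3/4) ln(1 − 4p/3) = −0.75 ln(1 − 0.410256) = −0.75 ln(0.589744)
  = −0.75 × (-0.528067) = 0.396050 substitutions/site.
Under a molecular clock d = 2μt, so t = d/(2μ) = 0.396050 / (2 × 0.027) = 7.33 Myr.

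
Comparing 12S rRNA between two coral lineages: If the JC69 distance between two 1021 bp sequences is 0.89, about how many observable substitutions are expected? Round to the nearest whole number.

532

Invert JC69: p = (3/4)(1 − e^(−4d/3)) = 0.75 × (1 − e^(-1.186667)) = 0.75 × (1 − 0.305237) = 0.521072.
Expected differing sites = pL ≈ 0.521072 × 1021 = 532.014512 ≈ 532.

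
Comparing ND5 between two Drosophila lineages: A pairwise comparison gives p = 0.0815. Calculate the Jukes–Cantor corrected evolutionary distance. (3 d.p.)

0.086

d = −(3/4) ln(1 − 4p/3) = −0.75 ln(1 − 0.108667) = −0.75 ln(0.891333)
  = −0.75 × (-0.115037) = 0.086278 substitutions/site.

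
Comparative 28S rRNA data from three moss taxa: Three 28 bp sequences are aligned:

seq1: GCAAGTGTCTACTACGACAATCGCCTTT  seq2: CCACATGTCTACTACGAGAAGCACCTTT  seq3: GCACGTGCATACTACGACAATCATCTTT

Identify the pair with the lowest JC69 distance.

seq1–seq2: 6/28 differ, p = 0.214, d = 0.252.
seq1–seq3: 5/28 differ, p = 0.179, d = 0.204.
seq2–seq3: 7/28 differ, p = 0.250, d = 0.304.
The smallest distance is between seq1 and seq3.

seq1 and seq3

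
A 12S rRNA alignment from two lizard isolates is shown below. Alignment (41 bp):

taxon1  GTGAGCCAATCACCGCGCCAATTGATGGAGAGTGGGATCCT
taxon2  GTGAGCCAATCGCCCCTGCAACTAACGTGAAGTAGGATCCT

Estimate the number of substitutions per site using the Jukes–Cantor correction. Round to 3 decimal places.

The sequences differ at 11 of 41 sites, so p = 11/41 ≈ 0.268293.
d = −(3/4) ln(1 − 4p/3) = −0.75 ln(1 − 0.357724) = −0.75 ln(0.642276)
  = −0.75 × (-0.442737) = 0.332053 substitutions/site.

0.332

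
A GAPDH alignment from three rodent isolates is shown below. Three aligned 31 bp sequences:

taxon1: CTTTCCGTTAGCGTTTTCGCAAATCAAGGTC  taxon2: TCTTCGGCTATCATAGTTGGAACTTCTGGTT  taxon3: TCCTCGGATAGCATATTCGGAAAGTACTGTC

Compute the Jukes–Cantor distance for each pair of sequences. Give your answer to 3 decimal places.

taxon1–taxon2: 15/31 sites differ → p ≈ 0.483871, d = −0.75 ln(1 − 0.645161) = 0.777068 ≈ 0.777.
taxon1–taxon3: 12/31 sites differ → p ≈ 0.387097, d = −0.75 ln(1 − 0.516129) = 0.544453 ≈ 0.544.
taxon2–taxon3: 11/31 sites differ → p ≈ 0.354839, d = −0.75 ln(1 − 0.473119) = 0.480585 ≈ 0.481.

d(taxon1,taxon2) = 0.777, d(taxon1,taxon3) = 0.544, d(taxon2,taxon3) = 0.481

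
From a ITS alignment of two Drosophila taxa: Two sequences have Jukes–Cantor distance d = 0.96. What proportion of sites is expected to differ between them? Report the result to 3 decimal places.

0.541

p = (3/4)(1 − e^(−4d/3)) = 0.75 × (1 − e^(-1.28)) = 0.75 × (1 − 0.278037) = 0.541472.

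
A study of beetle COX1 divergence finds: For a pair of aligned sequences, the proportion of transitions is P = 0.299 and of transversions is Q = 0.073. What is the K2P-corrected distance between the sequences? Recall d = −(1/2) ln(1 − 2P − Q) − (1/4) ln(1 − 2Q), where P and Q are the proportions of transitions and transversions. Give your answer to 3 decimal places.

Under the Kimura two-parameter model, d = −½ ln(1 − 2P − Q) − ¼ ln(1 − 2Q).
1 − 2P − Q = 0.329, giving −½ ln(0.329) = 0.555849.
1 − 2Q = 0.854, giving −¼ ln(0.854) = 0.039456.
d = 0.555849 + 0.039456 = 0.595305.

0.595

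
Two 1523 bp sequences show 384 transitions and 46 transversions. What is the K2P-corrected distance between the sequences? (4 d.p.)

P = 384/1523 ≈ 0.252134 and Q = 46/1523 ≈ 0.030204.
Under the Kimura two-parameter model, d = −½ ln(1 − 2P − Q) − ¼ ln(1 − 2Q).
1 − 2P − Q = 0.465528, giving −½ ln(0.465528) = 0.382292.
1 − 2Q = 0.939592, giving −¼ ln(0.939592) = 0.015577.
d = 0.382292 + 0.015577 = 0.397869.

0.3979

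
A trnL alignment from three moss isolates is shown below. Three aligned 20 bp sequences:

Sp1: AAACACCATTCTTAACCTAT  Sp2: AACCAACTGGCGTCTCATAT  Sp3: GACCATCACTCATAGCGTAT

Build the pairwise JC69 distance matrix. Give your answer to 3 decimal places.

d(Sp1,Sp2) = 0.687, d(Sp1,Sp3) = 0.471, d(Sp2,Sp3) = 0.687

Sp1–Sp2: 9/20 sites differ → p = 0.45, d = −0.75 ln(1 − 0.6) = 0.687218 ≈ 0.687.
Sp1–Sp3: 7/20 sites differ → p = 0.35, d = −0.75 ln(1 − 0.466667) = 0.471457 ≈ 0.471.
Sp2–Sp3: 9/20 sites differ → p = 0.45, d = −0.75 ln(1 − 0.6) = 0.687218 ≈ 0.687.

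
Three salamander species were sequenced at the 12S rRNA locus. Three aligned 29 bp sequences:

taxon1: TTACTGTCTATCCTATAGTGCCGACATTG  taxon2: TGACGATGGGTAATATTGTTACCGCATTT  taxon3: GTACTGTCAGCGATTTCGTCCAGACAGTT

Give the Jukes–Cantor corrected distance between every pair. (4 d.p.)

taxon1–taxon2: 14/29 sites differ → p ≈ 0.482759, d = −0.75 ln(1 − 0.643679) = 0.773942 ≈ 0.7739.
taxon1–taxon3: 12/29 sites differ → p ≈ 0.413793, d = −0.75 ln(1 − 0.551724) = 0.601760 ≈ 0.6018.
taxon2–taxon3: 16/29 sites differ → p ≈ 0.551724, d = −0.75 ln(1 − 0.735632) = 0.997810 ≈ 0.9978.

d(taxon1,taxon2) = 0.7739, d(taxon1,taxon3) = 0.6018, d(taxon2,taxon3) = 0.9978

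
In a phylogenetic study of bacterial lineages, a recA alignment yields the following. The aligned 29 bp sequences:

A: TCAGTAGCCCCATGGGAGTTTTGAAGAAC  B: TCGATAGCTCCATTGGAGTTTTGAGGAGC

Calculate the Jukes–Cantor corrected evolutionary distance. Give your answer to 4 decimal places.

0.2421

The sequences differ at 6 of 29 sites (3, 4, 9, 14, 25, 28), so p = 6/29 ≈ 0.206897.
d = −(3/4) ln(1 − 4p/3) = −0.75 ln(1 − 0.275863) = −0.75 ln(0.724137)
  = −0.75 × (-0.322775) = 0.242081 substitutions/site.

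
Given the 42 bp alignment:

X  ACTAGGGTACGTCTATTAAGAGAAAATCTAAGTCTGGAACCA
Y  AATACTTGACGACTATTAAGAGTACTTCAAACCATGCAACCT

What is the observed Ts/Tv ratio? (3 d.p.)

Transitions are A↔G and C↔T; transversions are all other mismatches.
Transitions: 1. Transversions: 14.
R = 1/14 = 0.071428… ≈ 0.071 (to 3 d.p.).

0.071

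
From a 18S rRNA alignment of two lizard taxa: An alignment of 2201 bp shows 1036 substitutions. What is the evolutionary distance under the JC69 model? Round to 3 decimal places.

0.741

p = 1036/2201 ≈ 0.470695.
d = −(3/4) ln(1 − 4p/3) = −0.75 ln(1 − 0.627593) = −0.75 ln(0.372407)
  = −0.75 × (-0.987768) = 0.740826 substitutions/site.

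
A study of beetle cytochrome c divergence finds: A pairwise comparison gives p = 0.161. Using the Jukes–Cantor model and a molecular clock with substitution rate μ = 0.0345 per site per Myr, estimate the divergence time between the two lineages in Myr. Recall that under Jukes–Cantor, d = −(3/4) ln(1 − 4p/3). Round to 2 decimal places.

d = −(3/4) ln(1 − 4p/3) = −0.75 ln(1 − 0.214667) = −0.75 ln(0.785333)
  = −0.75 × (-0.241647) = 0.181235 substitutions/site.
Under a molecular clock d = 2μt, so t = d/(2μ) = 0.181235 / (2 × 0.0345) = 2.63 Myr.

2.63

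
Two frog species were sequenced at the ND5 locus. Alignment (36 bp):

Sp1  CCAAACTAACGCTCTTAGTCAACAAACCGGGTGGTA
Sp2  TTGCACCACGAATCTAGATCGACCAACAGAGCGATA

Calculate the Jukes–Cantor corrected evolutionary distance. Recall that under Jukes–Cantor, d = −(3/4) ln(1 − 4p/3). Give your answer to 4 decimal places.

The sequences differ at 18 of 36 sites, so p = 18/36 = 0.5.
d = −(3/4) ln(1 − 4p/3) = −0.75 ln(1 − 0.666667) = −0.75 ln(0.333333)
  = −0.75 × (-1.098613) = 0.823960 substitutions/site.

0.8240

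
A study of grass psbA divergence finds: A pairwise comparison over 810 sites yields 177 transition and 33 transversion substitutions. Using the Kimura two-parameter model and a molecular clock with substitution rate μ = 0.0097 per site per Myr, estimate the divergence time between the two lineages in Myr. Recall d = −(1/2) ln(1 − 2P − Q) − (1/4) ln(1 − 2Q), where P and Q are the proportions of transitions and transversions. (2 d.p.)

P = 177/810 ≈ 0.218519 and Q = 33/810 ≈ 0.040741.
Under the Kimura two-parameter model, d = −½ ln(1 − 2P − Q) − ¼ ln(1 − 2Q).
1 − 2P − Q = 0.522221, giving −½ ln(0.522221) = 0.324832.
1 − 2Q = 0.918518, giving −¼ ln(0.918518) = 0.021248.
d = 0.324832 + 0.021248 = 0.346080.
Under a molecular clock d = 2μt, so t = d/(2μ) = 0.346080 / (2 × 0.0097) = 17.84 Myr.

17.84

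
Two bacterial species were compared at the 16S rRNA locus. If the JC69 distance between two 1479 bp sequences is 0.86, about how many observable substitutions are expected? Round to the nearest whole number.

Invert JC69: p = (3/4)(1 − e^(−4d/3)) = 0.75 × (1 − e^(-1.146667)) = 0.75 × (1 − 0.317694) = 0.511730.
Expected differing sites = pL ≈ 0.511730 × 1479 = 756.84867 ≈ 757.

757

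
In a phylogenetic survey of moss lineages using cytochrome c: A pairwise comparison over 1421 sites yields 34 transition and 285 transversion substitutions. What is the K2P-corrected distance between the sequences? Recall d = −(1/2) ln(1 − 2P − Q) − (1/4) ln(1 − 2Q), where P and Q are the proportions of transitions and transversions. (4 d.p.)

P = 34/1421 ≈ 0.023927 and Q = 285/1421 ≈ 0.200563.
Under the Kimura two-parameter model, d = −½ ln(1 − 2P − Q) − ¼ ln(1 − 2Q).
1 − 2P − Q = 0.751583, giving −½ ln(0.751583) = 0.142787.
1 − 2Q = 0.598874, giving −¼ ln(0.598874) = 0.128176.
d = 0.142787 + 0.128176 = 0.270963.

0.2710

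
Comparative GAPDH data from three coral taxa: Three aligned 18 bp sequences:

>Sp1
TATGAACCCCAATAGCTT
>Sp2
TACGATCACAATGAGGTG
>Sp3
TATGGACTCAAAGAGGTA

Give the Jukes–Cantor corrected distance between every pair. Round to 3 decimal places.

d(Sp1,Sp2) = 0.673, d(Sp1,Sp3) = 0.441, d(Sp2,Sp3) = 0.441

Sp1–Sp2: 8/18 sites differ → p ≈ 0.444444, d = −0.75 ln(1 − 0.592592) = 0.673455 ≈ 0.673.
Sp1–Sp3: 6/18 sites differ → p ≈ 0.333333, d = −0.75 ln(1 − 0.444444) = 0.440839 ≈ 0.441.
Sp2–Sp3: 6/18 sites differ → p ≈ 0.333333, d = −0.75 ln(1 − 0.444444) = 0.440839 ≈ 0.441.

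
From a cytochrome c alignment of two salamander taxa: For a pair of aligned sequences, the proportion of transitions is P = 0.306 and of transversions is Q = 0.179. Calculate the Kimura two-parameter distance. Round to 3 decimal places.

Under the Kimura two-parameter model, d = −½ ln(1 − 2P − Q) − ¼ ln(1 − 2Q).
1 − 2P − Q = 0.209, giving −½ ln(0.209) = 0.782711.
1 − 2Q = 0.642, giving −¼ ln(0.642) = 0.110792.
d = 0.782711 + 0.110792 = 0.893503.

0.894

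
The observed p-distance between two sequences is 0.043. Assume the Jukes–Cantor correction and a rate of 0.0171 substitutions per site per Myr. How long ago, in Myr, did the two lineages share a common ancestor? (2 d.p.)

1.29

d = −(3/4) ln(1 − 4p/3) = −0.75 ln(1 − 0.057333) = −0.75 ln(0.942667)
  = −0.75 × (-0.059042) = 0.044282 substitutions/site.
Under a molecular clock d = 2μt, so t = d/(2μ) = 0.044282 / (2 × 0.0171) = 1.29 Myr.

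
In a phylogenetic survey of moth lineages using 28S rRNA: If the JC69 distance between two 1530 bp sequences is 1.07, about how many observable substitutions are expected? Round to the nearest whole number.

872

Invert JC69: p = (3/4)(1 − e^(−4d/3)) = 0.75 × (1 − e^(-1.426667)) = 0.75 × (1 − 0.240108) = 0.569919.
Expected differing sites = pL ≈ 0.569919 × 1530 = 871.97607 ≈ 872.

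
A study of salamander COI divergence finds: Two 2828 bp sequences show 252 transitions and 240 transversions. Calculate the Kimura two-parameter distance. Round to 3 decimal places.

0.199

P = 252/2828 ≈ 0.089109 and Q = 240/2828 ≈ 0.084866.
Under the Kimura two-parameter model, d = −½ ln(1 − 2P − Q) − ¼ ln(1 − 2Q).
1 − 2P − Q = 0.736916, giving −½ ln(0.736916) = 0.152641.
1 − 2Q = 0.830268, giving −¼ ln(0.830268) = 0.046502.
d = 0.152641 + 0.046502 = 0.199143.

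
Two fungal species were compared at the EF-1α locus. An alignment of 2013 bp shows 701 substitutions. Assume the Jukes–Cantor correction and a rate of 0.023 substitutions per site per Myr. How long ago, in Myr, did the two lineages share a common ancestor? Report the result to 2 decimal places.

p = 701/2013 ≈ 0.348236.
d = −(3/4) ln(1 − 4p/3) = −0.75 ln(1 − 0.464315) = −0.75 ln(0.535685)
  = −0.75 × (-0.624209) = 0.468157 substitutions/site.
Under a molecular clock d = 2μt, so t = d/(2μ) = 0.468157 / (2 × 0.023) = 10.18 Myr.

10.18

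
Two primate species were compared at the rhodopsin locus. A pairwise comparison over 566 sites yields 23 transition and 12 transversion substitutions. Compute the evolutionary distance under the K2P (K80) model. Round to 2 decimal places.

P = 23/566 ≈ 0.040636 and Q = 12/566 ≈ 0.021201.
Under the Kimura two-parameter model, d = −½ ln(1 − 2P − Q) − ¼ ln(1 − 2Q).
1 − 2P − Q = 0.897527, giving −½ ln(0.897527) = 0.054056.
1 − 2Q = 0.957598, giving −¼ ln(0.957598) = 0.010832.
d = 0.054056 + 0.010832 = 0.064888.

0.06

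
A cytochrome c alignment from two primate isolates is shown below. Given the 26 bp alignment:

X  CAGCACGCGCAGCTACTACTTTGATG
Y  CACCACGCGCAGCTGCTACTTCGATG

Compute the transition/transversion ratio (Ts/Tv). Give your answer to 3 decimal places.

2.000

Transitions are A↔G and C↔T; transversions are all other mismatches.
Transitions: 2. Transversions: 1.
R = 2/1 = 2.000.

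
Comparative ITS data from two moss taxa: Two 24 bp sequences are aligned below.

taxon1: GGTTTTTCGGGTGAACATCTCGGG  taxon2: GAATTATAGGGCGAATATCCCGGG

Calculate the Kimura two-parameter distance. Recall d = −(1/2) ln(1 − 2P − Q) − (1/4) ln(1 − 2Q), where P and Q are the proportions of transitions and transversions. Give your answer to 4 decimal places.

Of 24 sites, 4 differences are transitions and 3 are transversions, so P = 4/24 ≈ 0.166667 and Q = 3/24 = 0.125.
Under the Kimura two-parameter model, d = −½ ln(1 − 2P − Q) − ¼ ln(1 − 2Q).
1 − 2P − Q = 0.541666, giving −½ ln(0.541666) = 0.306553.
1 − 2Q = 0.75, giving −¼ ln(0.75) = 0.071921.
d = 0.306553 + 0.071921 = 0.378474.

0.3785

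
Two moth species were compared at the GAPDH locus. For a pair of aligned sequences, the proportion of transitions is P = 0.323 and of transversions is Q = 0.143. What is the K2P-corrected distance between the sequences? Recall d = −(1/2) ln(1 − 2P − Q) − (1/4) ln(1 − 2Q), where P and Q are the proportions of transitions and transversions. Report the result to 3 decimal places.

0.862

Under the Kimura two-parameter model, d = −½ ln(1 − 2P − Q) − ¼ ln(1 − 2Q).
1 − 2P − Q = 0.211, giving −½ ln(0.211) = 0.777949.
1 − 2Q = 0.714, giving −¼ ln(0.714) = 0.084218.
d = 0.777949 + 0.084218 = 0.862167.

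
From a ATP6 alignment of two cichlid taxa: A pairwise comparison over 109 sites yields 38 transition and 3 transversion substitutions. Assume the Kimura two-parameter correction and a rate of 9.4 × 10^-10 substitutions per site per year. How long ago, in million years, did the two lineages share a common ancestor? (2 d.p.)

P = 38/109 ≈ 0.348624 and Q = 3/109 ≈ 0.027523.
Under the Kimura two-parameter model, d = −½ ln(1 − 2P − Q) − ¼ ln(1 − 2Q).
1 − 2P − Q = 0.275229, giving −½ ln(0.275229) = 0.645076.
1 − 2Q = 0.944954, giving −¼ ln(0.944954) = 0.014155.
d = 0.645076 + 0.014155 = 0.659231.
Under a molecular clock d = 2μt, so t = d/(2μ) = 0.659231 / (2 × 9.4 × 10^-10) = 350.65 million years.

350.65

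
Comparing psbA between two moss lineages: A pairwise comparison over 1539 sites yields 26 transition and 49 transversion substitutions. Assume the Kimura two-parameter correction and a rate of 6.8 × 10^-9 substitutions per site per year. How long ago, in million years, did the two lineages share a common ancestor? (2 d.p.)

3.71

P = 26/1539 ≈ 0.016894 and Q = 49/1539 ≈ 0.031839.
Under the Kimura two-parameter model, d = −½ ln(1 − 2P − Q) − ¼ ln(1 − 2Q).
1 − 2P − Q = 0.934373, giving −½ ln(0.934373) = 0.033940.
1 − 2Q = 0.936322, giving −¼ ln(0.936322) = 0.016449.
d = 0.033940 + 0.016449 = 0.050389.
Under a molecular clock d = 2μt, so t = d/(2μ) = 0.050389 / (2 × 6.8 × 10^-9) = 3.71 million years.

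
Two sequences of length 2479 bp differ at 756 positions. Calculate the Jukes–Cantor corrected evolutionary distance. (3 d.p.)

p = 756/2479 ≈ 0.304962.
d = −(3/4) ln(1 − 4p/3) = −0.75 ln(1 − 0.406616) = −0.75 ln(0.593384)
  = −0.75 × (-0.521914) = 0.391436 substitutions/site.

0.391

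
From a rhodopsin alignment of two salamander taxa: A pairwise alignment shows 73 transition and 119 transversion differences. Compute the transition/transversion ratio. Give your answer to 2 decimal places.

R = 73/119 = 0.613445… ≈ 0.61 (to 2 d.p.).

0.61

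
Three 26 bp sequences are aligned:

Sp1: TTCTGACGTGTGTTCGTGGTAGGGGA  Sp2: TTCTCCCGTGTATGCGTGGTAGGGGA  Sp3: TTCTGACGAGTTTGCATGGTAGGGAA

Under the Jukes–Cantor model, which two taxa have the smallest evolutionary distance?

Sp1 and Sp2

Sp1–Sp2: 4/26 differ, p = 0.154, d = 0.172.
Sp1–Sp3: 5/26 differ, p = 0.192, d = 0.222.
Sp2–Sp3: 6/26 differ, p = 0.231, d = 0.276.
The smallest distance is between Sp1 and Sp2.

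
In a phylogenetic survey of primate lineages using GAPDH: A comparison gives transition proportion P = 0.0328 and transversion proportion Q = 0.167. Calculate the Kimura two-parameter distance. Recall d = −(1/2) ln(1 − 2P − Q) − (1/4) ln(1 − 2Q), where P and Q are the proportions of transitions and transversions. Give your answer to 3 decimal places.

Under the Kimura two-parameter model, d = −½ ln(1 − 2P − Q) − ¼ ln(1 − 2Q).
1 − 2P − Q = 0.7674, giving −½ ln(0.7674) = 0.132374.
1 − 2Q = 0.666, giving −¼ ln(0.666) = 0.101616.
d = 0.132374 + 0.101616 = 0.233990.

0.234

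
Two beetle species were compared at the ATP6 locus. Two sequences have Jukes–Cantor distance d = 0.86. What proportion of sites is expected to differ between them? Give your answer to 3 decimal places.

p = (3/4)(1 − e^(−4d/3)) = 0.75 × (1 − e^(-1.146667)) = 0.75 × (1 − 0.317694) = 0.511730.

0.512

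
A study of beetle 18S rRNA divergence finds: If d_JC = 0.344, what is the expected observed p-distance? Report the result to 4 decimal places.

0.2759

p = (3/4)(1 − e^(−4d/3)) = 0.75 × (1 − e^(-0.458667)) = 0.75 × (1 − 0.632126) = 0.275906.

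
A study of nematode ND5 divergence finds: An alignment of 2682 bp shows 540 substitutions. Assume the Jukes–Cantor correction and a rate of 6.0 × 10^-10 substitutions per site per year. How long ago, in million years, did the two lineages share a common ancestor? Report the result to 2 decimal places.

p = 540/2682 ≈ 0.201342.
d = −(3/4) ln(1 − 4p/3) = −0.75 ln(1 − 0.268456) = −0.75 ln(0.731544)
  = −0.75 × (-0.312598) = 0.234449 substitutions/site.
Under a molecular clock d = 2μt, so t = d/(2μ) = 0.234449 / (2 × 6.0 × 10^-10) = 195.37 million years.

195.37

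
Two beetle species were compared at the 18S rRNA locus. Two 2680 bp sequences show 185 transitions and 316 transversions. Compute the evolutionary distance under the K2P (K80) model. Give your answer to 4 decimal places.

0.2151

P = 185/2680 ≈ 0.06903 and Q = 316/2680 ≈ 0.11791.
Under the Kimura two-parameter model, d = −½ ln(1 − 2P − Q) − ¼ ln(1 − 2Q).
1 − 2P − Q = 0.74403, giving −½ ln(0.74403) = 0.147837.
1 − 2Q = 0.76418, giving −¼ ln(0.76418) = 0.067238.
d = 0.147837 + 0.067238 = 0.215075.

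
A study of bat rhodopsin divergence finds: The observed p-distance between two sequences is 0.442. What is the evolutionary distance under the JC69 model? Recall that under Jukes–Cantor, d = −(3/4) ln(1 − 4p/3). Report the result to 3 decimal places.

d = −(3/4) ln(1 − 4p/3) = −0.75 ln(1 − 0.589333) = −0.75 ln(0.410667)
  = −0.75 × (-0.889973) = 0.667480 substitutions/site.

0.667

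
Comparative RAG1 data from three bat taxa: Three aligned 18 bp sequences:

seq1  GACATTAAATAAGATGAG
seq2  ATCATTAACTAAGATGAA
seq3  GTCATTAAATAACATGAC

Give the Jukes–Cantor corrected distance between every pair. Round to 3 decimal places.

d(seq1,seq2) = 0.264, d(seq1,seq3) = 0.188, d(seq2,seq3) = 0.264

seq1–seq2: 4/18 sites differ → p ≈ 0.222222, d = −0.75 ln(1 − 0.296296) = 0.263548 ≈ 0.264.
seq1–seq3: 3/18 sites differ → p ≈ 0.166667, d = −0.75 ln(1 − 0.222223) = 0.188487 ≈ 0.188.
seq2–seq3: 4/18 sites differ → p ≈ 0.222222, d = −0.75 ln(1 − 0.296296) = 0.263548 ≈ 0.264.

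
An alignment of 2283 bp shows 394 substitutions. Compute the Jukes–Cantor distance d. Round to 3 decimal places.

p = 394/2283 ≈ 0.17258.
d = −(3/4) ln(1 − 4p/3) = −0.75 ln(1 − 0.230107) = −0.75 ln(0.769893)
  = −0.75 × (-0.261504) = 0.196128 substitutions/site.

0.196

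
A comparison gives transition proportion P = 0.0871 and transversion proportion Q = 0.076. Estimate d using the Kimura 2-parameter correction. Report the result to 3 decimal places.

0.185

Under the Kimura two-parameter model, d = −½ ln(1 − 2P − Q) − ¼ ln(1 − 2Q).
1 − 2P − Q = 0.7498, giving −½ ln(0.7498) = 0.143974.
1 − 2Q = 0.848, giving −¼ ln(0.848) = 0.041219.
d = 0.143974 + 0.041219 = 0.185193.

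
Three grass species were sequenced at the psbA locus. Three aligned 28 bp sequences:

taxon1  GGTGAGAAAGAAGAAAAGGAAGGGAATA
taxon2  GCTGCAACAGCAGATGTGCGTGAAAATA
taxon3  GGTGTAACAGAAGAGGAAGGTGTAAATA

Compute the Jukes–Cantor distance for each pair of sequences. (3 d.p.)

taxon1–taxon2: 13/28 sites differ → p ≈ 0.464286, d = −0.75 ln(1 − 0.619048) = 0.723811 ≈ 0.724.
taxon1–taxon3: 10/28 sites differ → p ≈ 0.357143, d = −0.75 ln(1 − 0.476191) = 0.484971 ≈ 0.485.
taxon2–taxon3: 8/28 sites differ → p ≈ 0.285714, d = −0.75 ln(1 − 0.380952) = 0.359679 ≈ 0.360.

d(taxon1,taxon2) = 0.724, d(taxon1,taxon3) = 0.485, d(taxon2,taxon3) = 0.360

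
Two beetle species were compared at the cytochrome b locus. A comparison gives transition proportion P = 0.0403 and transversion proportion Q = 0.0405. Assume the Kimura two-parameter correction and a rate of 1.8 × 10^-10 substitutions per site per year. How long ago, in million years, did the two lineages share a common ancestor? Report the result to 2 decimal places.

237.94

Under the Kimura two-parameter model, d = −½ ln(1 − 2P − Q) − ¼ ln(1 − 2Q).
1 − 2P − Q = 0.8789, giving −½ ln(0.8789) = 0.064542.
1 − 2Q = 0.919, giving −¼ ln(0.919) = 0.021117.
d = 0.064542 + 0.021117 = 0.085659.
Under a molecular clock d = 2μt, so t = d/(2μ) = 0.085659 / (2 × 1.8 × 10^-10) = 237.94 million years.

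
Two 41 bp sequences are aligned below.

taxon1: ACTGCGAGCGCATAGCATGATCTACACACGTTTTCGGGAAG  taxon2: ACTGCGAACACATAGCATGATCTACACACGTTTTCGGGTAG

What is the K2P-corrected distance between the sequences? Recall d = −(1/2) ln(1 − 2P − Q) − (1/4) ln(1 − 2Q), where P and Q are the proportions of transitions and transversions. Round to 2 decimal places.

Of 41 sites, 2 differences are transitions and 1 are transversions, so P = 2/41 ≈ 0.04878 and Q = 1/41 ≈ 0.02439.
Under the Kimura two-parameter model, d = −½ ln(1 − 2P − Q) − ¼ ln(1 − 2Q).
1 − 2P − Q = 0.87805, giving −½ ln(0.87805) = 0.065026.
1 − 2Q = 0.95122, giving −¼ ln(0.95122) = 0.012502.
d = 0.065026 + 0.012502 = 0.077528.

0.08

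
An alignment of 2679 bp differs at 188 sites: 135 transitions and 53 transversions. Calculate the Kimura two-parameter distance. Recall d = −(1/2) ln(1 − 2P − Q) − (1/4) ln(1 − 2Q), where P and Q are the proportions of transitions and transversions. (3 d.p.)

0.074

P = 135/2679 ≈ 0.050392 and Q = 53/2679 ≈ 0.019784.
Under the Kimura two-parameter model, d = −½ ln(1 − 2P − Q) − ¼ ln(1 − 2Q).
1 − 2P − Q = 0.879432, giving −½ ln(0.879432) = 0.064240.
1 − 2Q = 0.960432, giving −¼ ln(0.960432) = 0.010093.
d = 0.064240 + 0.010093 = 0.074333.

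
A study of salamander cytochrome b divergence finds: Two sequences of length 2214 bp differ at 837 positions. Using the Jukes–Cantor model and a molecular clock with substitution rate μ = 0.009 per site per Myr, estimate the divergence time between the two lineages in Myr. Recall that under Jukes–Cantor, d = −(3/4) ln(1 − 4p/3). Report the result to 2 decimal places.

29.22

p = 837/2214 ≈ 0.378049.
d = −(3/4) ln(1 − 4p/3) = −0.75 ln(1 − 0.504065) = −0.75 ln(0.495935)
  = −0.75 × (-0.701310) = 0.525983 substitutions/site.
Under a molecular clock d = 2μt, so t = d/(2μ) = 0.525983 / (2 × 0.009) = 29.22 Myr.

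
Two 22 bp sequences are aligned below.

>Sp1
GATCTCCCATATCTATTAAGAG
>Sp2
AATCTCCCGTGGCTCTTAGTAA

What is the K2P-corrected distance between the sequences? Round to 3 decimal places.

0.527

Of 22 sites, 5 differences are transitions and 3 are transversions, so P = 5/22 ≈ 0.227273 and Q = 3/22 ≈ 0.136364.
Under the Kimura two-parameter model, d = −½ ln(1 − 2P − Q) − ¼ ln(1 − 2Q).
1 − 2P − Q = 0.40909, giving −½ ln(0.40909) = 0.446910.
1 − 2Q = 0.727272, giving −¼ ln(0.727272) = 0.079614.
d = 0.446910 + 0.079614 = 0.526524.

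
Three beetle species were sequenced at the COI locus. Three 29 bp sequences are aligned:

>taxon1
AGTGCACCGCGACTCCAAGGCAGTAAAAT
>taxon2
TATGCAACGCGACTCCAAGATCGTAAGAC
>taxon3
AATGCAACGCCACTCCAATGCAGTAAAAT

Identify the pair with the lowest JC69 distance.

taxon1 and taxon3

taxon1–taxon2: 8/29 differ, p = 0.276, d = 0.344.
taxon1–taxon3: 4/29 differ, p = 0.138, d = 0.152.
taxon2–taxon3: 8/29 differ, p = 0.276, d = 0.344.
The smallest distance is between taxon1 and taxon3.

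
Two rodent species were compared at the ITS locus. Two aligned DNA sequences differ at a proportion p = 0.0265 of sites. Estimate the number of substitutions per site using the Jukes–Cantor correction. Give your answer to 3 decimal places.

d = −(3/4) ln(1 − 4p/3) = −0.75 ln(1 − 0.035333) = −0.75 ln(0.964667)
  = −0.75 × (-0.035972) = 0.026979 substitutions/site.

0.027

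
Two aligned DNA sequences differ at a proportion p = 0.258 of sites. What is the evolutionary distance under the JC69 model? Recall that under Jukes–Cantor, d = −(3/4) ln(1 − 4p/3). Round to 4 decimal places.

d = −(3/4) ln(1 − 4p/3) = −0.75 ln(1 − 0.344) = −0.75 ln(0.656)
  = −0.75 × (-0.421594) = 0.316196 substitutions/site.

0.3162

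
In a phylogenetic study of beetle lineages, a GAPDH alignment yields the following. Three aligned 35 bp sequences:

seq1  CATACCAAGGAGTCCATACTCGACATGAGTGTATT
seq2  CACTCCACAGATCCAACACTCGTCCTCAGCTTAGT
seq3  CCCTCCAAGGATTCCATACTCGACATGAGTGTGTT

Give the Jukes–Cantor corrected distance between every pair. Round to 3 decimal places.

seq1–seq2: 14/35 sites differ → p = 0.4, d = −0.75 ln(1 − 0.533333) = 0.571605 ≈ 0.572.
seq1–seq3: 5/35 sites differ → p ≈ 0.142857, d = −0.75 ln(1 − 0.190476) = 0.158482 ≈ 0.158.
seq2–seq3: 13/35 sites differ → p ≈ 0.371429, d = −0.75 ln(1 − 0.495239) = 0.512753 ≈ 0.513.

d(seq1,seq2) = 0.572, d(seq1,seq3) = 0.158, d(seq2,seq3) = 0.513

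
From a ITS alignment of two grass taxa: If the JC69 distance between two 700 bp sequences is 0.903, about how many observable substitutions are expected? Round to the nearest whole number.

Invert JC69: p = (3/4)(1 − e^(−4d/3)) = 0.75 × (1 − e^(-1.204)) = 0.75 × (1 − 0.299992) = 0.525006.
Expected differing sites = pL ≈ 0.525006 × 700 = 367.5042 ≈ 368.

368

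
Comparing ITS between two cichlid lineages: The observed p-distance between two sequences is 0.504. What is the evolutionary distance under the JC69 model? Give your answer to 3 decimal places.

d = −(3/4) ln(1 − 4p/3) = −0.75 ln(1 − 0.672) = −0.75 ln(0.328)
  = −0.75 × (-1.114742) = 0.836057 substitutions/site.

0.836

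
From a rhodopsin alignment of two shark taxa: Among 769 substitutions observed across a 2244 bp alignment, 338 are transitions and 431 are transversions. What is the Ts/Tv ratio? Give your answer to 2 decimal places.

0.78

R = 338/431 = 0.784222… ≈ 0.78 (to 2 d.p.).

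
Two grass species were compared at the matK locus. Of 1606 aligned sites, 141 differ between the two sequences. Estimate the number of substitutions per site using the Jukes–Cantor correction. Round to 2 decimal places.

p = 141/1606 ≈ 0.087796.
d = −(3/4) ln(1 − 4p/3) = −0.75 ln(1 − 0.117061) = −0.75 ln(0.882939)
  = −0.75 × (-0.124499) = 0.093374 substitutions/site.

0.09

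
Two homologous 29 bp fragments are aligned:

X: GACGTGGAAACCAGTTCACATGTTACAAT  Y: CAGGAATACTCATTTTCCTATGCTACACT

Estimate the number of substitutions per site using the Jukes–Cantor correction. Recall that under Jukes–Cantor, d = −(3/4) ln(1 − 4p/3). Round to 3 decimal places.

The sequences differ at 14 of 29 sites, so p = 14/29 ≈ 0.482759.
d = −(3/4) ln(1 − 4p/3) = −0.75 ln(1 − 0.643679) = −0.75 ln(0.356321)
  = −0.75 × (-1.031923) = 0.773942 substitutions/site.

0.774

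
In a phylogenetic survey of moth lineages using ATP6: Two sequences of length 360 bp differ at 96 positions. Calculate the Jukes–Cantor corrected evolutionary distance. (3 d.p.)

p = 96/360 ≈ 0.266667.
d = −(3/4) ln(1 − 4p/3) = −0.75 ln(1 − 0.355556) = −0.75 ln(0.644444)
  = −0.75 × (-0.439367) = 0.329525 substitutions/site.

0.330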